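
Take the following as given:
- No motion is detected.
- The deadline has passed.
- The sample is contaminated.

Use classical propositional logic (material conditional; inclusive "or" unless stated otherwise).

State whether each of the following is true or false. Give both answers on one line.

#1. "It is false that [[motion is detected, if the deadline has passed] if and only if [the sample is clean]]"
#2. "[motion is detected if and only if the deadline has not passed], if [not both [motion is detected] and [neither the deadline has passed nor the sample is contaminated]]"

Let Q = "the deadline has passed" (True), P = "motion is detected" (False), R = "the sample is contaminated" (True).

#1: Parsed as not ((Q -> P) iff not R)

Q -> P = True -> False = False
not R = not True = False
(Q -> P) iff not R = False iff False = True
not ((Q -> P) iff not R) = not True = False
Hence #1 is false.

#2: Parsed as (P nand (Q nor R)) -> (P iff not Q)

Q nor R = True nor True = False
P nand (Q nor R) = False nand False = True
not Q = not True = False
P iff not Q = False iff False = True
(P nand (Q nor R)) -> (P iff not Q) = True -> True = True
Hence #2 is true.

#1 F; #2 T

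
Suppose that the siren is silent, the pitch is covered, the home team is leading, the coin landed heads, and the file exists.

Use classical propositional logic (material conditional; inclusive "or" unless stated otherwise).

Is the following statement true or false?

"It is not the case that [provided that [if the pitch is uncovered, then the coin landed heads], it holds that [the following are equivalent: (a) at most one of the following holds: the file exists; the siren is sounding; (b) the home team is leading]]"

The statement is false.

Let Q = "the pitch is covered" (T), S = "the coin landed heads" (T), U = "the file exists" (T), P = "the siren is sounding" (F), R = "the home team is leading" (T).
Formalization: ¬((¬Q → S) → ((U ↑ P) ↔ R))

¬Q = ¬T = F
¬Q → S = F → T = T
U ↑ P = T ↑ F = T
(U ↑ P) ↔ R = T ↔ T = T
(¬Q → S) → ((U ↑ P) ↔ R) = T → T = T
¬((¬Q → S) → ((U ↑ P) ↔ R)) = ¬T = F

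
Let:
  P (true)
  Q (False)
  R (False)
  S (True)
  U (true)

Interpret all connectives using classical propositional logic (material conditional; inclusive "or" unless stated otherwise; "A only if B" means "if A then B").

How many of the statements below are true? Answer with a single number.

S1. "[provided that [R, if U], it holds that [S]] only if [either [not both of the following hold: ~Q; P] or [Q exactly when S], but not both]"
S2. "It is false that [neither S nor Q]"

S1: Parsed as ((U -> R) -> S) -> ((not Q nand P) xor (Q iff S))

U -> R = True -> False = False
(U -> R) -> S = False -> True = True
not Q = not False = True
not Q nand P = True nand True = False
Q iff S = False iff True = False
(not Q nand P) xor (Q iff S) = False xor False = False
((U -> R) -> S) -> ((not Q nand P) xor (Q iff S)) = True -> False = False
Thus S1 is false.

S2: In symbols: not (S nor Q)

S nor Q = True nor False = False
not (S nor Q) = not False = True
Hence S2 is true.

True statements: 1.

1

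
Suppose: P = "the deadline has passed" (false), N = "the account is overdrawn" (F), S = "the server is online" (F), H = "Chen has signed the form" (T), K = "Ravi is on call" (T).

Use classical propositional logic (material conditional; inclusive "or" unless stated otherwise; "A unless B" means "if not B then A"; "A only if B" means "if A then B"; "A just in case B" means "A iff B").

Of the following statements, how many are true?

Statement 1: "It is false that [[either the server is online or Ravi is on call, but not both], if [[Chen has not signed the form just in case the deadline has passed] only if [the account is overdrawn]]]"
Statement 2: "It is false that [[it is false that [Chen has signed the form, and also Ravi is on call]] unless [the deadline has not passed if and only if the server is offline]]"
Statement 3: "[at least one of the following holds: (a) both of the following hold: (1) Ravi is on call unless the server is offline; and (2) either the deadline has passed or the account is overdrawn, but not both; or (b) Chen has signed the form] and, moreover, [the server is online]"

0

Statement 1: Formalization: not (((not H iff P) -> N) -> (S xor K))

not H = not True = False
not H iff P = False iff False = True
(not H iff P) -> N = True -> False = False
S xor K = False xor True = True
((not H iff P) -> N) -> (S xor K) = False -> True = True
not (((not H iff P) -> N) -> (S xor K)) = not True = False
Thus Statement 1 is false.

Statement 2: Parsed as not (not (H and K) or (not P iff not S))

H and K = True and True = True
not (H and K) = not True = False
not P = not False = True
not S = not False = True
not P iff not S = True iff True = True
not (H and K) or (not P iff not S) = False or True = True
not (not (H and K) or (not P iff not S)) = not True = False
Hence Statement 2 is false.

Statement 3: This is (((K or not S) and (P xor N)) or H) and S.

not S = not False = True
K or not S = True or True = True
P xor N = False xor False = False
(K or not S) and (P xor N) = True and False = False
((K or not S) and (P xor N)) or H = False or True = True
(((K or not S) and (P xor N)) or H) and S = True and False = False
So Statement 3 is false.

True statements: 0 (none).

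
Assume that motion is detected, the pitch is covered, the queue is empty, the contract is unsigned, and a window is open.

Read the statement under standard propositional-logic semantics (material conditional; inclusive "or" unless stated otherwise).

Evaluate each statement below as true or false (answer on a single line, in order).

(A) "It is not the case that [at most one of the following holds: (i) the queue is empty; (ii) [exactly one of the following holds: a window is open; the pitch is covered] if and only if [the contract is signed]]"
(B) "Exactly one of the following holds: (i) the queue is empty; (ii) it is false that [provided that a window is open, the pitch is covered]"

(A) True; (B) True

Let P = "the queue is empty" (T), U = "a window is open" (T), D = "the pitch is covered" (T), L = "the contract is signed" (F).

(A): This is ¬(P ↑ ((U ⊕ D) ↔ L)).

U ⊕ D = T ⊕ T = F
(U ⊕ D) ↔ L = F ↔ F = T
P ↑ ((U ⊕ D) ↔ L) = T ↑ T = F
¬(P ↑ ((U ⊕ D) ↔ L)) = ¬F = T
Thus (A) is true.

(B): In symbols: P ⊕ ¬(U → D)

U → D = T → T = T
¬(U → D) = ¬T = F
P ⊕ ¬(U → D) = T ⊕ F = T
Thus (B) is true.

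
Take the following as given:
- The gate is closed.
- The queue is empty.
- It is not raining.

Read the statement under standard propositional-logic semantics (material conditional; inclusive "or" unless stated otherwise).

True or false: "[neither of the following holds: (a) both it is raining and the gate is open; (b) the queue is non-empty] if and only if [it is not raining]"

Let D = "it is raining" (F), H = "the gate is open" (F), M = "the queue is empty" (T).
Formalization: ((D ∧ H) ↓ ¬M) ↔ ¬D

D ∧ H = F ∧ F = F
¬M = ¬T = F
(D ∧ H) ↓ ¬M = F ↓ F = T
¬D = ¬F = T
((D ∧ H) ↓ ¬M) ↔ ¬D = T ↔ T = T

The statement is true.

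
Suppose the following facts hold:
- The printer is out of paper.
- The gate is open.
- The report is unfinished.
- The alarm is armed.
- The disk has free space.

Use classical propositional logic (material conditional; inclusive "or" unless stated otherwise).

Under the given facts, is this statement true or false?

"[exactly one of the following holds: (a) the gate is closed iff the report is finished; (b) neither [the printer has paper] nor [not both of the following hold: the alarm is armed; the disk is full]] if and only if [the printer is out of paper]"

Let N = "the gate is open" (T), R = "the report is finished" (F), U = "the printer has paper" (F), K = "the alarm is armed" (T), L = "the disk is full" (F).
This is ((~N <-> R) xor (U nor (K nand L))) <-> ~U.

~N = ~T = F
~N <-> R = F <-> F = T
K nand L = T nand F = T
U nor (K nand L) = F nor T = F
(~N <-> R) xor (U nor (K nand L)) = T xor F = T
~U = ~F = T
((~N <-> R) xor (U nor (K nand L))) <-> ~U = T <-> T = T

The statement is true.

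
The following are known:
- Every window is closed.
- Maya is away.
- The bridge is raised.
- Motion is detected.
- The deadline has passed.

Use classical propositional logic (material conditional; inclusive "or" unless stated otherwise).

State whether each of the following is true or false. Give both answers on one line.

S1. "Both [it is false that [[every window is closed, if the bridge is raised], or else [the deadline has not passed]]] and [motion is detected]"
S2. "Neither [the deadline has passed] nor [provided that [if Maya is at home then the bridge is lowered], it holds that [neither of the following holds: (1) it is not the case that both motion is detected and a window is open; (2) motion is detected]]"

Let R = "the bridge is raised" (T), P = "a window is open" (F), U = "the deadline has passed" (T), S = "motion is detected" (T), Q = "Maya is at home" (F).

S1: Formalization: ¬((R → ¬P) ∨ ¬U) ∧ S

¬P = ¬F = T
R → ¬P = T → T = T
¬U = ¬T = F
(R → ¬P) ∨ ¬U = T ∨ F = T
¬((R → ¬P) ∨ ¬U) = ¬T = F
¬((R → ¬P) ∨ ¬U) ∧ S = F ∧ T = F
Thus S1 is false.

S2: This is U ↓ ((Q → ¬R) → ((S ↑ P) ↓ S)).

¬R = ¬T = F
Q → ¬R = F → F = T
S ↑ P = T ↑ F = T
(S ↑ P) ↓ S = T ↓ T = F
(Q → ¬R) → ((S ↑ P) ↓ S) = T → F = F
U ↓ ((Q → ¬R) → ((S ↑ P) ↓ S)) = T ↓ F = F
Thus S2 is false.

S1 false; S2 false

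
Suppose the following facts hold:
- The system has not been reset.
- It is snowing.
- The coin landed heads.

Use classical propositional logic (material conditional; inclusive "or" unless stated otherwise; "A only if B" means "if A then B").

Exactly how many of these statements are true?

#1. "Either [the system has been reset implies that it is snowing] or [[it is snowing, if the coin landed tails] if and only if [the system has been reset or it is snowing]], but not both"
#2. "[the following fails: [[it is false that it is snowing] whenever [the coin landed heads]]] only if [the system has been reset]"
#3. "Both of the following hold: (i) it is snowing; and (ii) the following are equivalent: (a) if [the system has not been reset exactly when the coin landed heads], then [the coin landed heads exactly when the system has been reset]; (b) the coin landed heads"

0

Let P = "the system has been reset" (F), Q = "it is snowing" (T), R = "the coin landed heads" (T).

#1: This is (P -> Q) xor ((~R -> Q) <-> (P | Q)).

P -> Q = F -> T = T
~R = ~T = F
~R -> Q = F -> T = T
P | Q = F | T = T
(~R -> Q) <-> (P | Q) = T <-> T = T
(P -> Q) xor ((~R -> Q) <-> (P | Q)) = T xor T = F
Thus #1 is false.

#2: In symbols: ~(R -> ~Q) -> P

~Q = ~T = F
R -> ~Q = T -> F = F
~(R -> ~Q) = ~F = T
~(R -> ~Q) -> P = T -> F = F
So #2 is false.

#3: Formalization: Q & (((~P <-> R) -> (R <-> P)) <-> R)

~P = ~F = T
~P <-> R = T <-> T = T
R <-> P = T <-> F = F
(~P <-> R) -> (R <-> P) = T -> F = F
((~P <-> R) -> (R <-> P)) <-> R = F <-> T = F
Q & (((~P <-> R) -> (R <-> P)) <-> R) = T & F = F
Hence #3 is false.

Count: 0.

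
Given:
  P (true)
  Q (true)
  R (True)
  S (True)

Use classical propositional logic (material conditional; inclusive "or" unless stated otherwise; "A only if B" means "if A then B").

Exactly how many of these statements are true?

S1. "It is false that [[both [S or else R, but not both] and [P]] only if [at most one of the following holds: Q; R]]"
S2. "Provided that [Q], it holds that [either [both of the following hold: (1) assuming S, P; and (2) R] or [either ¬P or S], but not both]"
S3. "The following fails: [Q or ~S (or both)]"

0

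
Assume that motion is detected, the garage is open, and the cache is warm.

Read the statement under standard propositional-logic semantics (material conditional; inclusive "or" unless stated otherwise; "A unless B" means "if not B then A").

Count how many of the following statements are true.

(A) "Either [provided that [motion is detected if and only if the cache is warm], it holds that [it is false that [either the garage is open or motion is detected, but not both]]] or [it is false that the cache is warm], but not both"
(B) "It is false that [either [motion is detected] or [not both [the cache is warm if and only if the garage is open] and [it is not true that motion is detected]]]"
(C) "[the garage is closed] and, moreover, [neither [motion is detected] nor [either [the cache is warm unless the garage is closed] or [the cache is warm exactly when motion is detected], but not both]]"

Let P = "motion is detected" (T), G = "the cache is warm" (T), L = "the garage is closed" (F).

(A): Parsed as ((P <-> G) -> ~(~L xor P)) xor ~G

P <-> G = T <-> T = T
~L = ~F = T
~L xor P = T xor T = F
~(~L xor P) = ~F = T
(P <-> G) -> ~(~L xor P) = T -> T = T
~G = ~T = F
((P <-> G) -> ~(~L xor P)) xor ~G = T xor F = T
Hence (A) is true.

(B): This is ~(P | ((G <-> ~L) nand ~P)).

~L = ~F = T
G <-> ~L = T <-> T = T
~P = ~T = F
(G <-> ~L) nand ~P = T nand F = T
P | ((G <-> ~L) nand ~P) = T | T = T
~(P | ((G <-> ~L) nand ~P)) = ~T = F
Thus (B) is false.

(C): In symbols: L & (P nor ((G | L) xor (G <-> P)))

G | L = T | F = T
G <-> P = T <-> T = T
(G | L) xor (G <-> P) = T xor T = F
P nor ((G | L) xor (G <-> P)) = T nor F = F
L & (P nor ((G | L) xor (G <-> P))) = F & F = F
So (C) is false.

True statements: 1 ((A)).

1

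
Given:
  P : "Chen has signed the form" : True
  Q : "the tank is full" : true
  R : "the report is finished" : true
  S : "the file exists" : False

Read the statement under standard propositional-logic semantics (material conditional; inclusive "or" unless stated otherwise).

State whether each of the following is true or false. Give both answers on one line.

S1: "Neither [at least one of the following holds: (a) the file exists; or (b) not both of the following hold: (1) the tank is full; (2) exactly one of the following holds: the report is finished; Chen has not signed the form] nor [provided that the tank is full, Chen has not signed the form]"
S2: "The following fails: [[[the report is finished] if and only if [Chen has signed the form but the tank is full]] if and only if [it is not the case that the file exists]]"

S1 true, S2 false

S1: In symbols: (S or (Q nand (R xor not P))) nor (Q -> not P)

not P = not True = False
R xor not P = True xor False = True
Q nand (R xor not P) = True nand True = False
S or (Q nand (R xor not P)) = False or False = False
not P = not True = False
Q -> not P = True -> False = False
(S or (Q nand (R xor not P))) nor (Q -> not P) = False nor False = True
Hence S1 is true.

S2: This is not ((R iff (P and Q)) iff not S).

P and Q = True and True = True
R iff (P and Q) = True iff True = True
not S = not False = True
(R iff (P and Q)) iff not S = True iff True = True
not ((R iff (P and Q)) iff not S) = not True = False
Thus S2 is false.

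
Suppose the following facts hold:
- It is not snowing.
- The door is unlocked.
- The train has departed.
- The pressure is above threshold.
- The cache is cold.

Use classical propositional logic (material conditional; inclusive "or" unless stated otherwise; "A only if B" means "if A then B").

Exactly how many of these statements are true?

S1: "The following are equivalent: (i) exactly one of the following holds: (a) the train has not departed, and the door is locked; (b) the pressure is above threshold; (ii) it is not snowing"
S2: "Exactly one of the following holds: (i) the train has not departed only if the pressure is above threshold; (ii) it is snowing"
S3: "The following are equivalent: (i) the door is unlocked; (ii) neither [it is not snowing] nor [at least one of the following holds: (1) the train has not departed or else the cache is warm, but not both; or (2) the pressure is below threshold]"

2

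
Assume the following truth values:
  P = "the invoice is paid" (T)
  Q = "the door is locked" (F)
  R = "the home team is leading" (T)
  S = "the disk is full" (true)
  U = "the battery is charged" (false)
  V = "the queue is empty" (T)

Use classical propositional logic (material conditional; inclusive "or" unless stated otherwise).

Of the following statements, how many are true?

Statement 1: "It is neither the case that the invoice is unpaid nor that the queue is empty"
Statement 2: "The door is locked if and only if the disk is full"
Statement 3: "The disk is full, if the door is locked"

1

Statement 1: Parsed as ~P nor V

~P = ~T = F
~P nor V = F nor T = F
Thus Statement 1 is false.

Statement 2: In symbols: Q <-> S

Q <-> S = F <-> T = F
Thus Statement 2 is false.

Statement 3: Parsed as Q -> S

Q -> S = F -> T = T
So Statement 3 is true.

True statements: 1 (Statement 3).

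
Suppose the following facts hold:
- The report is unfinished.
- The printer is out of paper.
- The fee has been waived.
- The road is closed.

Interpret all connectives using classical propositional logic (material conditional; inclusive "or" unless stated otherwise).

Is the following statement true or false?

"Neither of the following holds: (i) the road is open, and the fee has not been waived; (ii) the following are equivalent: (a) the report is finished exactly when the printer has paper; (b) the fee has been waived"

false

Let S = "the road is closed" (T), R = "the fee has been waived" (T), P = "the report is finished" (F), Q = "the printer has paper" (F).
This is (¬S ∧ ¬R) ↓ ((P ↔ Q) ↔ R).

¬S = ¬T = F
¬R = ¬T = F
¬S ∧ ¬R = F ∧ F = F
P ↔ Q = F ↔ F = T
(P ↔ Q) ↔ R = T ↔ T = T
(¬S ∧ ¬R) ↓ ((P ↔ Q) ↔ R) = F ↓ T = F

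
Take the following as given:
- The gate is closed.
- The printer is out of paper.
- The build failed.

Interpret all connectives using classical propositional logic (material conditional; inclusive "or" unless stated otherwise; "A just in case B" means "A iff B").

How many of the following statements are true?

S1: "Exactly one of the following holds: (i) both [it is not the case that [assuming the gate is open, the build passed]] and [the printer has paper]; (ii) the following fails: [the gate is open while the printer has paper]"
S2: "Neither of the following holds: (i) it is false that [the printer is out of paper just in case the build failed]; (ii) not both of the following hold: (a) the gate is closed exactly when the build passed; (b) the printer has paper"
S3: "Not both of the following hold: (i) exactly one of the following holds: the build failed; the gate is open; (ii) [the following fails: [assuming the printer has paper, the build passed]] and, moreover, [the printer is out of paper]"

Let U = "the gate is open" (False), V = "the build passed" (False), H = "the printer has paper" (False).

S1: This is (not (U -> V) and H) xor not (U and H).

U -> V = False -> False = True
not (U -> V) = not True = False
not (U -> V) and H = False and False = False
U and H = False and False = False
not (U and H) = not False = True
(not (U -> V) and H) xor not (U and H) = False xor True = True
Thus S1 is true.

S2: This is not (not H iff not V) nor ((not U iff V) nand H).

not H = not False = True
not V = not False = True
not H iff not V = True iff True = True
not (not H iff not V) = not True = False
not U = not False = True
not U iff V = True iff False = False
(not U iff V) nand H = False nand False = True
not (not H iff not V) nor ((not U iff V) nand H) = False nor True = False
So S2 is false.

S3: Parsed as (not V xor U) nand (not (H -> V) and not H)

not V = not False = True
not V xor U = True xor False = True
H -> V = False -> False = True
not (H -> V) = not True = False
not H = not False = True
not (H -> V) and not H = False and True = False
(not V xor U) nand (not (H -> V) and not H) = True nand False = True
So S3 is true.

True statements: 2 (S1, S3).

2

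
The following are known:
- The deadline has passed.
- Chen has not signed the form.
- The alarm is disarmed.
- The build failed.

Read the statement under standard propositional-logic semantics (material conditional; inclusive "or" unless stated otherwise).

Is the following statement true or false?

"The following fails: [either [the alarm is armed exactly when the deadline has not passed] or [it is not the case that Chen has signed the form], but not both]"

Let V = "the alarm is armed" (False), H = "the deadline has passed" (True), R = "Chen has signed the form" (False).
This is not ((V iff not H) xor not R).

not H = not True = False
V iff not H = False iff False = True
not R = not False = True
(V iff not H) xor not R = True xor True = False
not ((V iff not H) xor not R) = not False = True

True.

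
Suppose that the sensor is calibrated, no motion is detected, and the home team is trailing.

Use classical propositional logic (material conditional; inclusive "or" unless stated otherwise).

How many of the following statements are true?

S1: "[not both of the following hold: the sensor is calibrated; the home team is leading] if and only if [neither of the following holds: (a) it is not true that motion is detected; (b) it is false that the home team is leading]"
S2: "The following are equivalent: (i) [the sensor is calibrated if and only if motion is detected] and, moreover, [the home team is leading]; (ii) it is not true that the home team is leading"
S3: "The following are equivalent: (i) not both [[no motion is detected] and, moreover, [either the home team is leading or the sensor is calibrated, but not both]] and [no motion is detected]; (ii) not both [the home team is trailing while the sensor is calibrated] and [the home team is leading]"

0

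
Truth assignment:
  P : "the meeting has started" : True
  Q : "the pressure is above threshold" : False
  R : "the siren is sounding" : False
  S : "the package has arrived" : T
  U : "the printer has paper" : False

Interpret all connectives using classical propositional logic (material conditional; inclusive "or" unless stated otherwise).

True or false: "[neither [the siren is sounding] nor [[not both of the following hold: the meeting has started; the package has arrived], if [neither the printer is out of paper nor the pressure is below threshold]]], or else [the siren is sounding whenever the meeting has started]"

Values: R=F, U=F, Q=F, P=T, S=T.
Formalization: (R ↓ ((¬U ↓ ¬Q) → (P ↑ S))) ∨ (P → R)

¬U = ¬F = T
¬Q = ¬F = T
¬U ↓ ¬Q = T ↓ T = F
P ↑ S = T ↑ T = F
(¬U ↓ ¬Q) → (P ↑ S) = F → F = T
R ↓ ((¬U ↓ ¬Q) → (P ↑ S)) = F ↓ T = F
P → R = T → F = F
(R ↓ ((¬U ↓ ¬Q) → (P ↑ S))) ∨ (P → R) = F ∨ F = F

False.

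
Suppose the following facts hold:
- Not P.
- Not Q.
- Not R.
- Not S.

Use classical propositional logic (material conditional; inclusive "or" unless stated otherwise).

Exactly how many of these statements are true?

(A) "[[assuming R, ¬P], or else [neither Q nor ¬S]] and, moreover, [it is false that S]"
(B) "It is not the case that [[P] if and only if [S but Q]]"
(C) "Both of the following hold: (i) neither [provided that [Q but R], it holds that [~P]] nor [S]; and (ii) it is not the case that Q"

1

(A): This is ((R -> ~P) | (Q nor ~S)) & ~S.

~P = ~F = T
R -> ~P = F -> T = T
~S = ~F = T
Q nor ~S = F nor T = F
(R -> ~P) | (Q nor ~S) = T | F = T
~S = ~F = T
((R -> ~P) | (Q nor ~S)) & ~S = T & T = T
So (A) is true.

(B): Parsed as ~(P <-> (S & Q))

S & Q = F & F = F
P <-> (S & Q) = F <-> F = T
~(P <-> (S & Q)) = ~T = F
So (B) is false.

(C): In symbols: (((Q & R) -> ~P) nor S) & ~Q

Q & R = F & F = F
~P = ~F = T
(Q & R) -> ~P = F -> T = T
((Q & R) -> ~P) nor S = T nor F = F
~Q = ~F = T
(((Q & R) -> ~P) nor S) & ~Q = F & T = F
Thus (C) is false.

1 of the 3 statements is true.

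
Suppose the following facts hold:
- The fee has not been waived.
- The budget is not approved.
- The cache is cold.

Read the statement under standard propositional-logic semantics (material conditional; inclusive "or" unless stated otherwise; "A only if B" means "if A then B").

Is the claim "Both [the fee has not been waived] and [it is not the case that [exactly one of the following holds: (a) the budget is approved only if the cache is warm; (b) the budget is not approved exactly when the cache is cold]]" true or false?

Let L = "the fee has been waived" (False), S = "the budget is approved" (False), N = "the cache is warm" (False).
In symbols: not L and not ((S -> N) xor (not S iff not N))

not L = not False = True
S -> N = False -> False = True
not S = not False = True
not N = not False = True
not S iff not N = True iff True = True
(S -> N) xor (not S iff not N) = True xor True = False
not ((S -> N) xor (not S iff not N)) = not False = True
not L and not ((S -> N) xor (not S iff not N)) = True and True = True

True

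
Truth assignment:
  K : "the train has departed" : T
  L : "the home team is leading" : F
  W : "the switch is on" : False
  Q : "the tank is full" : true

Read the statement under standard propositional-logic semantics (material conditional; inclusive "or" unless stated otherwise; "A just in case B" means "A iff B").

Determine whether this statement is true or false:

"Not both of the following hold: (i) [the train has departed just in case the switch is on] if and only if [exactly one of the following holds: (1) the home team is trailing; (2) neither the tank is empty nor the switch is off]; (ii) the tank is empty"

True.

In symbols: ((K ↔ W) ↔ (¬L ⊕ (¬Q ↓ ¬W))) ↑ ¬Q

K ↔ W = T ↔ F = F
¬L = ¬F = T
¬Q = ¬T = F
¬W = ¬F = T
¬Q ↓ ¬W = F ↓ T = F
¬L ⊕ (¬Q ↓ ¬W) = T ⊕ F = T
(K ↔ W) ↔ (¬L ⊕ (¬Q ↓ ¬W)) = F ↔ T = F
¬Q = ¬T = F
((K ↔ W) ↔ (¬L ⊕ (¬Q ↓ ¬W))) ↑ ¬Q = F ↑ F = T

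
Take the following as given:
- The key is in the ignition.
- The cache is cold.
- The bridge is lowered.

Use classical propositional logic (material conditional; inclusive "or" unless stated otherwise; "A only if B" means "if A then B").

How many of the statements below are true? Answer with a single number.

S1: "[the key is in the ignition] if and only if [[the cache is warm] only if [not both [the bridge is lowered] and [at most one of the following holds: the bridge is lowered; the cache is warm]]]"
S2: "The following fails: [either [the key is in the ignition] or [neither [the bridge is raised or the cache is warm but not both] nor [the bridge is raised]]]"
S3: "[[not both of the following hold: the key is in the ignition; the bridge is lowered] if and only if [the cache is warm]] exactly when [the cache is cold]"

2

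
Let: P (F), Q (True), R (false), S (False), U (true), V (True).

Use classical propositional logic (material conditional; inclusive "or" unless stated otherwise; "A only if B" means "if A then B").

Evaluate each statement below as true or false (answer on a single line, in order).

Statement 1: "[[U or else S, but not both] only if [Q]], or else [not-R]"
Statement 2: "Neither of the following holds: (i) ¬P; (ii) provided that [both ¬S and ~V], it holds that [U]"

Statement 1 T / Statement 2 F

Statement 1: Formalization: ((U xor S) -> Q) | ~R

U xor S = T xor F = T
(U xor S) -> Q = T -> T = T
~R = ~F = T
((U xor S) -> Q) | ~R = T | T = T
Hence Statement 1 is true.

Statement 2: Parsed as ~P nor ((~S & ~V) -> U)

~P = ~F = T
~S = ~F = T
~V = ~T = F
~S & ~V = T & F = F
(~S & ~V) -> U = F -> T = T
~P nor ((~S & ~V) -> U) = T nor T = F
Thus Statement 2 is false.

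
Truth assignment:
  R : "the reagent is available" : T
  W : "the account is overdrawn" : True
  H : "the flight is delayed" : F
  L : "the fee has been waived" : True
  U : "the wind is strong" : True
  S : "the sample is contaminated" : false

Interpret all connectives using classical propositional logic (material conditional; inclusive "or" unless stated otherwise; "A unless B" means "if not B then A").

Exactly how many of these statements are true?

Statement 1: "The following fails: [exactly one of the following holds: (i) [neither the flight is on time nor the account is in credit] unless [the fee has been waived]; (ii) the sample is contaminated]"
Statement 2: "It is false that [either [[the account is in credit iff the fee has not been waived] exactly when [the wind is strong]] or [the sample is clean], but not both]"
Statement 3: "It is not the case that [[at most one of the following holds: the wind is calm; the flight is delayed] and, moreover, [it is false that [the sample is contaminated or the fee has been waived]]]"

Statement 1: Parsed as ¬(((¬H ↓ ¬W) ∨ L) ⊕ S)

¬H = ¬F = T
¬W = ¬T = F
¬H ↓ ¬W = T ↓ F = F
(¬H ↓ ¬W) ∨ L = F ∨ T = T
((¬H ↓ ¬W) ∨ L) ⊕ S = T ⊕ F = T
¬(((¬H ↓ ¬W) ∨ L) ⊕ S) = ¬T = F
Thus Statement 1 is false.

Statement 2: This is ¬(((¬W ↔ ¬L) ↔ U) ⊕ ¬S).

¬W = ¬T = F
¬L = ¬T = F
¬W ↔ ¬L = F ↔ F = T
(¬W ↔ ¬L) ↔ U = T ↔ T = T
¬S = ¬F = T
((¬W ↔ ¬L) ↔ U) ⊕ ¬S = T ⊕ T = F
¬(((¬W ↔ ¬L) ↔ U) ⊕ ¬S) = ¬F = T
Hence Statement 2 is true.

Statement 3: In symbols: ¬((¬U ↑ H) ∧ ¬(S ∨ L))

¬U = ¬T = F
¬U ↑ H = F ↑ F = T
S ∨ L = F ∨ T = T
¬(S ∨ L) = ¬T = F
(¬U ↑ H) ∧ ¬(S ∨ L) = T ∧ F = F
¬((¬U ↑ H) ∧ ¬(S ∨ L)) = ¬F = T
So Statement 3 is true.

Count: 2.

2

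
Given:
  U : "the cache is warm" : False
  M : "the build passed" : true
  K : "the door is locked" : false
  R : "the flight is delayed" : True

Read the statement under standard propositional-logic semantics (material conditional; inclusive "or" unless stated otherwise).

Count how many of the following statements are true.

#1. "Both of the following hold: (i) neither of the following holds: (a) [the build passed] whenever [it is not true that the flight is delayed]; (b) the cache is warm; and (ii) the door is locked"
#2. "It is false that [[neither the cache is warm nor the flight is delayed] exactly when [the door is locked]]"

#1: In symbols: ((~R -> M) nor U) & K

~R = ~T = F
~R -> M = F -> T = T
(~R -> M) nor U = T nor F = F
((~R -> M) nor U) & K = F & F = F
Thus #1 is false.

#2: Parsed as ~((U nor R) <-> K)

U nor R = F nor T = F
(U nor R) <-> K = F <-> F = T
~((U nor R) <-> K) = ~T = F
So #2 is false.

Count: 0.

0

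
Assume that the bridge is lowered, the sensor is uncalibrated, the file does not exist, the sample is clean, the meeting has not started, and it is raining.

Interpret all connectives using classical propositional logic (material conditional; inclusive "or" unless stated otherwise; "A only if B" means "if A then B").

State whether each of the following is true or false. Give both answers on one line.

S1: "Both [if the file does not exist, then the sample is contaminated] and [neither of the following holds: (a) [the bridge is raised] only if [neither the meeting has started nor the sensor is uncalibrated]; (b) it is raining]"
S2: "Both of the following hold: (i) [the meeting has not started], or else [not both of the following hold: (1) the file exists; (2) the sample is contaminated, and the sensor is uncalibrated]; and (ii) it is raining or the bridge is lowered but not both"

S1 F / S2 F

Let R = "the file exists" (False), S = "the sample is contaminated" (False), P = "the bridge is raised" (False), U = "the meeting has started" (False), Q = "the sensor is calibrated" (False), V = "it is raining" (True).

S1: Formalization: (not R -> S) and ((P -> (U nor not Q)) nor V)

not R = not False = True
not R -> S = True -> False = False
not Q = not False = True
U nor not Q = False nor True = False
P -> (U nor not Q) = False -> False = True
(P -> (U nor not Q)) nor V = True nor True = False
(not R -> S) and ((P -> (U nor not Q)) nor V) = False and False = False
Hence S1 is false.

S2: Formalization: (not U or (R nand (S and not Q))) and (V xor not P)

not U = not False = True
not Q = not False = True
S and not Q = False and True = False
R nand (S and not Q) = False nand False = True
not U or (R nand (S and not Q)) = True or True = True
not P = not False = True
V xor not P = True xor True = False
(not U or (R nand (S and not Q))) and (V xor not P) = True and False = False
Hence S2 is false.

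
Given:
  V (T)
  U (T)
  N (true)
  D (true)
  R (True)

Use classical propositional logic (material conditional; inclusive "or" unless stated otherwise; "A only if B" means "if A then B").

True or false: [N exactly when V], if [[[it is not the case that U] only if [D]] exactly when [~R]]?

This is ((~U -> D) <-> ~R) -> (N <-> V).

~U = ~T = F
~U -> D = F -> T = T
~R = ~T = F
(~U -> D) <-> ~R = T <-> F = F
N <-> V = T <-> T = T
((~U -> D) <-> ~R) -> (N <-> V) = F -> T = T

The statement is true.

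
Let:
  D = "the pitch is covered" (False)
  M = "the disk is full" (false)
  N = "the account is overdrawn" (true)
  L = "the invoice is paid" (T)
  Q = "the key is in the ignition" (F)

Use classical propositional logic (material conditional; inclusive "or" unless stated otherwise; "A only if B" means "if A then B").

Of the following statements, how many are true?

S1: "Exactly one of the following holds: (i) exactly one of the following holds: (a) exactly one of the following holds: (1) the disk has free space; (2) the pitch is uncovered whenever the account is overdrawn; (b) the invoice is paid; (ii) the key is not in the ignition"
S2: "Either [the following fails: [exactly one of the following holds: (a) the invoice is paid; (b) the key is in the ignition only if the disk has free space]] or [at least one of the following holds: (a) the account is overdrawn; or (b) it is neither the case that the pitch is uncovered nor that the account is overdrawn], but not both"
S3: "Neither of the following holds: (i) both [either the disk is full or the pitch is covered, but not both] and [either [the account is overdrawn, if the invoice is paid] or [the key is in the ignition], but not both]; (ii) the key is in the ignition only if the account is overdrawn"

0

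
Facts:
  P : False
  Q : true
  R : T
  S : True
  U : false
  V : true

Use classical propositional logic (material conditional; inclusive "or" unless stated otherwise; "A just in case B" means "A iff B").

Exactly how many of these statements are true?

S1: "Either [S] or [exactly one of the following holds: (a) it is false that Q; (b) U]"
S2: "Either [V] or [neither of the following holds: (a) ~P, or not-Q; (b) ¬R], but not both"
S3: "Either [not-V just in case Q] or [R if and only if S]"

3

S1: Parsed as S or (not Q xor U)

not Q = not True = False
not Q xor U = False xor False = False
S or (not Q xor U) = True or False = True
So S1 is true.

S2: In symbols: V xor ((not P or not Q) nor not R)

not P = not False = True
not Q = not True = False
not P or not Q = True or False = True
not R = not True = False
(not P or not Q) nor not R = True nor False = False
V xor ((not P or not Q) nor not R) = True xor False = True
Hence S2 is true.

S3: This is (not V iff Q) or (R iff S).

not V = not True = False
not V iff Q = False iff True = False
R iff S = True iff True = True
(not V iff Q) or (R iff S) = False or True = True
Thus S3 is true.

3 of the 3 statements are true (S1, S2, S3).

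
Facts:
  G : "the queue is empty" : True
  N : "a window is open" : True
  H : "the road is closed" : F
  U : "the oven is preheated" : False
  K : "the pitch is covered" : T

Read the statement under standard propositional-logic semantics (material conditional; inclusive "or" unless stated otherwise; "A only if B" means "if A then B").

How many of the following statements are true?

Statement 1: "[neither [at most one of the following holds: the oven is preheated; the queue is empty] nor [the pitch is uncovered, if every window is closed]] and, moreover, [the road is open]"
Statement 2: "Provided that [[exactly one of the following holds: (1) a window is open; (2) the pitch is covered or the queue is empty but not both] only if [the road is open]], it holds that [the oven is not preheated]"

1

Statement 1: Parsed as ((U nand G) nor (~N -> ~K)) & ~H

U nand G = F nand T = T
~N = ~T = F
~K = ~T = F
~N -> ~K = F -> F = T
(U nand G) nor (~N -> ~K) = T nor T = F
~H = ~F = T
((U nand G) nor (~N -> ~K)) & ~H = F & T = F
Thus Statement 1 is false.

Statement 2: Formalization: ((N xor (K xor G)) -> ~H) -> ~U

K xor G = T xor T = F
N xor (K xor G) = T xor F = T
~H = ~F = T
(N xor (K xor G)) -> ~H = T -> T = T
~U = ~F = T
((N xor (K xor G)) -> ~H) -> ~U = T -> T = T
Hence Statement 2 is true.

True statements: 1.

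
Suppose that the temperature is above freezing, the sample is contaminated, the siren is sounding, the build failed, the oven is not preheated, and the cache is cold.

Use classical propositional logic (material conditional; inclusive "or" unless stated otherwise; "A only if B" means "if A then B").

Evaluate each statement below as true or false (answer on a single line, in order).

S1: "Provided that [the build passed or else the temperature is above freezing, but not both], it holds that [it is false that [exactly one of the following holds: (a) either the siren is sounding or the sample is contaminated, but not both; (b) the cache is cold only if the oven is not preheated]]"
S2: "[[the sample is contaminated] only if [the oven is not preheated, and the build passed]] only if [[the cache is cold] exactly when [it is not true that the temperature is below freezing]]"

Let S = "the build passed" (F), P = "the temperature is below freezing" (F), R = "the siren is sounding" (T), Q = "the sample is contaminated" (T), V = "the cache is warm" (F), U = "the oven is preheated" (F).

S1: Formalization: (S xor ~P) -> ~((R xor Q) xor (~V -> ~U))

~P = ~F = T
S xor ~P = F xor T = T
R xor Q = T xor T = F
~V = ~F = T
~U = ~F = T
~V -> ~U = T -> T = T
(R xor Q) xor (~V -> ~U) = F xor T = T
~((R xor Q) xor (~V -> ~U)) = ~T = F
(S xor ~P) -> ~((R xor Q) xor (~V -> ~U)) = T -> F = F
Hence S1 is false.

S2: Parsed as (Q -> (~U & S)) -> (~V <-> ~P)

~U = ~F = T
~U & S = T & F = F
Q -> (~U & S) = T -> F = F
~V = ~F = T
~P = ~F = T
~V <-> ~P = T <-> T = T
(Q -> (~U & S)) -> (~V <-> ~P) = F -> T = T
Hence S2 is true.

S1 false / S2 true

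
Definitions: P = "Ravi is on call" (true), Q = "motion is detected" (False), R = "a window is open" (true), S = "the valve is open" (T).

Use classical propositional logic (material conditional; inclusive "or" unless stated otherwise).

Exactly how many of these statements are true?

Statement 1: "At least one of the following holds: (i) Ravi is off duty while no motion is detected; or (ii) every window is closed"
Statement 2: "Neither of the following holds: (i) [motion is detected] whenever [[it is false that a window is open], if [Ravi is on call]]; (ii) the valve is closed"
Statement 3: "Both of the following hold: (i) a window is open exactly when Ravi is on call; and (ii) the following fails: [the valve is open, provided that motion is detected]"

0

Statement 1: Formalization: (¬P ∧ ¬Q) ∨ ¬R

¬P = ¬T = F
¬Q = ¬F = T
¬P ∧ ¬Q = F ∧ T = F
¬R = ¬T = F
(¬P ∧ ¬Q) ∨ ¬R = F ∨ F = F
Hence Statement 1 is false.

Statement 2: Parsed as ((P → ¬R) → Q) ↓ ¬S

¬R = ¬T = F
P → ¬R = T → F = F
(P → ¬R) → Q = F → F = T
¬S = ¬T = F
((P → ¬R) → Q) ↓ ¬S = T ↓ F = F
Thus Statement 2 is false.

Statement 3: This is (R ↔ P) ∧ ¬(Q → S).

R ↔ P = T ↔ T = T
Q → S = F → T = T
¬(Q → S) = ¬T = F
(R ↔ P) ∧ ¬(Q → S) = T ∧ F = F
Thus Statement 3 is false.

0 of the 3 statements are true (none).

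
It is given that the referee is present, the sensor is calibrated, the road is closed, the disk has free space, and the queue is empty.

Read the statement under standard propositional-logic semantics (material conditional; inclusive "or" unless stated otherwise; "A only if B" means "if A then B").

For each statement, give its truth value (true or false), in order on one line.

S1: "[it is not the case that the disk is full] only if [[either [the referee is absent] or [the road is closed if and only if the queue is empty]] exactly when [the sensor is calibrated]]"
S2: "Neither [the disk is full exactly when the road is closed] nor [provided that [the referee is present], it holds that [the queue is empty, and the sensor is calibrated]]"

S1 true; S2 false

Let H = "the disk is full" (False), M = "the referee is present" (True), G = "the road is closed" (True), S = "the queue is empty" (True), V = "the sensor is calibrated" (True).

S1: Parsed as not H -> ((not M or (G iff S)) iff V)

not H = not False = True
not M = not True = False
G iff S = True iff True = True
not M or (G iff S) = False or True = True
(not M or (G iff S)) iff V = True iff True = True
not H -> ((not M or (G iff S)) iff V) = True -> True = True
So S1 is true.

S2: This is (H iff G) nor (M -> (S and V)).

H iff G = False iff True = False
S and V = True and True = True
M -> (S and V) = True -> True = True
(H iff G) nor (M -> (S and V)) = False nor True = False
Thus S2 is false.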